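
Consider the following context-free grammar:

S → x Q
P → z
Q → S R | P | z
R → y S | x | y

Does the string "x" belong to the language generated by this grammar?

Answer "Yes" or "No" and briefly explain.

No - no valid derivation exists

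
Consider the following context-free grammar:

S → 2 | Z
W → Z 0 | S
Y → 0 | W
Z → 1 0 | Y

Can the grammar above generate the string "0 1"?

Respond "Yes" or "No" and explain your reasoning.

No - no valid derivation exists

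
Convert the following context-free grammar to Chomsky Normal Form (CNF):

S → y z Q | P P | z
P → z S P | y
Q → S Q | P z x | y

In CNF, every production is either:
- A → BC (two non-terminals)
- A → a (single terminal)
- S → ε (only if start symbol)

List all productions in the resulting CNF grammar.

TY → y; TZ → z; S → z; P → y; TX → x; Q → y; S → TY X0; X0 → TZ Q; S → P P; P → TZ X1; X1 → S P; Q → S Q; Q → P X2; X2 → TZ TX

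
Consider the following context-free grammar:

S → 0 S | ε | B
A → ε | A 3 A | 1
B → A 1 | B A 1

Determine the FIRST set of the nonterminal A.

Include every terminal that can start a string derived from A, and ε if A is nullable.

We compute FIRST(A) using the standard algorithm.
FIRST(A) = {1, 3, ε}
FIRST(B) = {1, 3}
FIRST(S) = {0, 1, 3, ε}
Therefore, FIRST(A) = {1, 3, ε}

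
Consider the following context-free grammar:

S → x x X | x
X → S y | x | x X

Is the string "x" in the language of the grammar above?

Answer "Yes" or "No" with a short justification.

Yes - a valid derivation exists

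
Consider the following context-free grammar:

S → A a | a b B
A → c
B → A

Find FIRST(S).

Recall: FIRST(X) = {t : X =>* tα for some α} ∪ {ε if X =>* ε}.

We compute FIRST(S) using the standard algorithm.
FIRST(A) = {c}
FIRST(B) = {c}
FIRST(S) = {a, c}
Therefore, FIRST(S) = {a, c}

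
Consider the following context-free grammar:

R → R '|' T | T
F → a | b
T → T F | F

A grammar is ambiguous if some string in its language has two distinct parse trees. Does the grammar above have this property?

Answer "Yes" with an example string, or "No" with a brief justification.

No - the grammar is unambiguous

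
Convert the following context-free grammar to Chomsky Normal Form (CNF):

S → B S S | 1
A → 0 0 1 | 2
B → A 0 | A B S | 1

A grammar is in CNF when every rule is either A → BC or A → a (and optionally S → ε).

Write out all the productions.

S → 1; T0 → 0; T1 → 1; A → 2; B → 1; S → B X0; X0 → S S; A → T0 X1; X1 → T0 T1; B → A T0; B → A X2; X2 → B S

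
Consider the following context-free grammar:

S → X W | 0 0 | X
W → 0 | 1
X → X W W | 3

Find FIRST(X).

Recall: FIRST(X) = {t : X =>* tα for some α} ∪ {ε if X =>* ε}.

We compute FIRST(X) using the standard algorithm.
FIRST(S) = {0, 3}
FIRST(W) = {0, 1}
FIRST(X) = {3}
Therefore, FIRST(X) = {3}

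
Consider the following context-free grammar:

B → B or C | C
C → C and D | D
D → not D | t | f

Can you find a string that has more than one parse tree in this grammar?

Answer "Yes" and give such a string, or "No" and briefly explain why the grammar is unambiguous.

No - the grammar is unambiguous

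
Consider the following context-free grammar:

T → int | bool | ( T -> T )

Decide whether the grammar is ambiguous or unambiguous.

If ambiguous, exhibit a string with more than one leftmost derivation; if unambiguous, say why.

Unambiguous - every string in the language has a unique leftmost derivation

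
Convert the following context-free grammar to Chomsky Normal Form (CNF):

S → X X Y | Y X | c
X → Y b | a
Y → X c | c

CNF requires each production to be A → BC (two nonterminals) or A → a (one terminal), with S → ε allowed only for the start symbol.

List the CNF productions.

S → c; TB → b; X → a; TC → c; Y → c; S → X X0; X0 → X Y; S → Y X; X → Y TB; Y → X TC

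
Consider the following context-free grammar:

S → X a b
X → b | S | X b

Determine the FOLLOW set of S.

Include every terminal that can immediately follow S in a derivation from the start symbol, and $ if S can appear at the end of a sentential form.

We compute FOLLOW(S) using the standard algorithm.
FOLLOW(S) starts with {$}.
FIRST(S) = {b}
FIRST(X) = {b}
FOLLOW(S) = {$, a, b}
FOLLOW(X) = {a, b}
Therefore, FOLLOW(S) = {$, a, b}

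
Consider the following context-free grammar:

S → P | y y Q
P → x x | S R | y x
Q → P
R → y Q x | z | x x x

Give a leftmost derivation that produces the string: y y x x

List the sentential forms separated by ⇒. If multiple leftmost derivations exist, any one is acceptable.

S ⇒ y y Q ⇒ y y P ⇒ y y x x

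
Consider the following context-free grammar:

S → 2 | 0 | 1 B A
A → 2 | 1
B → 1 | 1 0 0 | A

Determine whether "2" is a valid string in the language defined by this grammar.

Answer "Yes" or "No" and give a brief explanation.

Yes - a valid derivation exists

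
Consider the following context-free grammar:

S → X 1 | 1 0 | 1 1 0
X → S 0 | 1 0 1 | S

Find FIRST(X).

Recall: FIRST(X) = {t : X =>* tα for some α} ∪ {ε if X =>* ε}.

We compute FIRST(X) using the standard algorithm.
FIRST(S) = {1}
FIRST(X) = {1}
Therefore, FIRST(X) = {1}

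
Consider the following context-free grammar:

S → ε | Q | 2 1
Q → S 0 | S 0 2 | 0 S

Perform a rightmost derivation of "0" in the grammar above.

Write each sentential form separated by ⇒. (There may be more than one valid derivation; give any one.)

S ⇒ Q ⇒ S 0 ⇒ 0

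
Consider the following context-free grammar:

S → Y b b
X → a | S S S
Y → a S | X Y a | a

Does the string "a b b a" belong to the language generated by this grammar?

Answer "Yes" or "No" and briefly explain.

No - no valid derivation exists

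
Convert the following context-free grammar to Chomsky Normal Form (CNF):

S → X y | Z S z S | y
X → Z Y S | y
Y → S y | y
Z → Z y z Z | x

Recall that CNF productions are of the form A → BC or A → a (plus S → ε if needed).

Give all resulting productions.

TY → y; TZ → z; S → y; X → y; Y → y; Z → x; S → X TY; S → Z X0; X0 → S X1; X1 → TZ S; X → Z X2; X2 → Y S; Y → S TY; Z → Z X3; X3 → TY X4; X4 → TZ Z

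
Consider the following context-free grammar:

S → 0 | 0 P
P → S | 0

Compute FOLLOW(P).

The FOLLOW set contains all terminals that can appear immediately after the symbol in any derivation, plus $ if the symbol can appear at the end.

We compute FOLLOW(P) using the standard algorithm.
FOLLOW(S) starts with {$}.
FIRST(P) = {0}
FIRST(S) = {0}
FOLLOW(P) = {$}
FOLLOW(S) = {$}
Therefore, FOLLOW(P) = {$}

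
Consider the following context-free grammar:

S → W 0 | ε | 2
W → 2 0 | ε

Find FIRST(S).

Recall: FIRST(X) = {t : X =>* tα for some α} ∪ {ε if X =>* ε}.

We compute FIRST(S) using the standard algorithm.
FIRST(S) = {0, 2, ε}
FIRST(W) = {2, ε}
Therefore, FIRST(S) = {0, 2, ε}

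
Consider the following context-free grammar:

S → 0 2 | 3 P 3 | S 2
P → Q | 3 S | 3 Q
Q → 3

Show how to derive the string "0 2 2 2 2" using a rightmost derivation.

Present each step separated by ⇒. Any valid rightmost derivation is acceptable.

S ⇒ S 2 ⇒ S 2 2 ⇒ S 2 2 2 ⇒ 0 2 2 2 2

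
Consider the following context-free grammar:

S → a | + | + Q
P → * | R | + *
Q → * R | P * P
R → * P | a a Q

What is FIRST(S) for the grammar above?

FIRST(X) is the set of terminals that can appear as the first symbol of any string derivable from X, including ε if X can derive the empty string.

We compute FIRST(S) using the standard algorithm.
FIRST(P) = {*, +, a}
FIRST(Q) = {*, +, a}
FIRST(R) = {*, a}
FIRST(S) = {+, a}
Therefore, FIRST(S) = {+, a}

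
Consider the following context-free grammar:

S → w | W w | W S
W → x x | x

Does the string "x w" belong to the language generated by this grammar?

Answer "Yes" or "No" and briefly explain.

Yes - a valid derivation exists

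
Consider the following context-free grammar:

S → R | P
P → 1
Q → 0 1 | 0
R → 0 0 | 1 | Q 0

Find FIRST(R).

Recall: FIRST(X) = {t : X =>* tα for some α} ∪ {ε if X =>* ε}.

We compute FIRST(R) using the standard algorithm.
FIRST(P) = {1}
FIRST(Q) = {0}
FIRST(R) = {0, 1}
FIRST(S) = {0, 1}
Therefore, FIRST(R) = {0, 1}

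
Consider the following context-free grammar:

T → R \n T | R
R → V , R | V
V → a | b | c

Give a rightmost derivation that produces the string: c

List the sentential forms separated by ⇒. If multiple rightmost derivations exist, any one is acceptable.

T ⇒ R ⇒ V ⇒ c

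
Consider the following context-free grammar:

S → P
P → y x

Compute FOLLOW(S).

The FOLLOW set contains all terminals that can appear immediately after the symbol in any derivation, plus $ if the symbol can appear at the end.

We compute FOLLOW(S) using the standard algorithm.
FOLLOW(S) starts with {$}.
FIRST(P) = {y}
FIRST(S) = {y}
FOLLOW(P) = {$}
FOLLOW(S) = {$}
Therefore, FOLLOW(S) = {$}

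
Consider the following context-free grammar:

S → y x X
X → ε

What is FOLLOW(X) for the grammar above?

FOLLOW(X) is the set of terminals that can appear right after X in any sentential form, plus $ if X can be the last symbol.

We compute FOLLOW(X) using the standard algorithm.
FOLLOW(S) starts with {$}.
FIRST(S) = {y}
FIRST(X) = {ε}
FOLLOW(S) = {$}
FOLLOW(X) = {$}
Therefore, FOLLOW(X) = {$}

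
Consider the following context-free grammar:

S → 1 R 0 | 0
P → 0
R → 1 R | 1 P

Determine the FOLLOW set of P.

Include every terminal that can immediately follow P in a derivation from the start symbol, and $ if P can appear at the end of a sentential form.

We compute FOLLOW(P) using the standard algorithm.
FOLLOW(S) starts with {$}.
FIRST(P) = {0}
FIRST(R) = {1}
FIRST(S) = {0, 1}
FOLLOW(P) = {0}
FOLLOW(R) = {0}
FOLLOW(S) = {$}
Therefore, FOLLOW(P) = {0}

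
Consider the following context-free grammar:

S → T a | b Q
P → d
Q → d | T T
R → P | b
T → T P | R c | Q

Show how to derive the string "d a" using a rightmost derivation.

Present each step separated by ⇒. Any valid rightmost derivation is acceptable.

S ⇒ T a ⇒ Q a ⇒ d a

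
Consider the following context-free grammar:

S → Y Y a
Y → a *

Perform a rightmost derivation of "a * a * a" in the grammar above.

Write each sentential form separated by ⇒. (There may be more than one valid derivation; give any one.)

S ⇒ Y Y a ⇒ Y a * a ⇒ a * a * a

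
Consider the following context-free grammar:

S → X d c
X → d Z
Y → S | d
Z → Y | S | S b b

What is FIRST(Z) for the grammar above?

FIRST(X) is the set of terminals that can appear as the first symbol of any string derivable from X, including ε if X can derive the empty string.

We compute FIRST(Z) using the standard algorithm.
FIRST(S) = {d}
FIRST(X) = {d}
FIRST(Y) = {d}
FIRST(Z) = {d}
Therefore, FIRST(Z) = {d}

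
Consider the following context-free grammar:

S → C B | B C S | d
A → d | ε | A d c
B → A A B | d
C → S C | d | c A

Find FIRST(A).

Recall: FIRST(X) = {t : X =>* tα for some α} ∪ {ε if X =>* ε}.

We compute FIRST(A) using the standard algorithm.
FIRST(A) = {d, ε}
FIRST(B) = {d}
FIRST(C) = {c, d}
FIRST(S) = {c, d}
Therefore, FIRST(A) = {d, ε}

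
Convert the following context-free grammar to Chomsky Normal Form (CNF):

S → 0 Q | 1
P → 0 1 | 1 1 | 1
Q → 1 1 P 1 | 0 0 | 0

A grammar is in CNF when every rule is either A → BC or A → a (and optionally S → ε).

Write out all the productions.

T0 → 0; S → 1; T1 → 1; P → 1; Q → 0; S → T0 Q; P → T0 T1; P → T1 T1; Q → T1 X0; X0 → T1 X1; X1 → P T1; Q → T0 T0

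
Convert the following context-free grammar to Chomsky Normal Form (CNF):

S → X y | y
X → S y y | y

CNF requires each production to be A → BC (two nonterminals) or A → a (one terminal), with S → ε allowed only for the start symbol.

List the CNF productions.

TY → y; S → y; X → y; S → X TY; X → S X0; X0 → TY TY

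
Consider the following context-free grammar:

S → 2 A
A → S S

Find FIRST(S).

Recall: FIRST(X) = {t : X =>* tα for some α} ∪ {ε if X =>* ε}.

We compute FIRST(S) using the standard algorithm.
FIRST(A) = {2}
FIRST(S) = {2}
Therefore, FIRST(S) = {2}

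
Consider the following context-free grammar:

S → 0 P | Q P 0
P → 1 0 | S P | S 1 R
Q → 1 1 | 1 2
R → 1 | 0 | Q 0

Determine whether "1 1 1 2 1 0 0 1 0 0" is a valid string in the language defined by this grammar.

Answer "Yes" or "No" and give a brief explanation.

Yes - a valid derivation exists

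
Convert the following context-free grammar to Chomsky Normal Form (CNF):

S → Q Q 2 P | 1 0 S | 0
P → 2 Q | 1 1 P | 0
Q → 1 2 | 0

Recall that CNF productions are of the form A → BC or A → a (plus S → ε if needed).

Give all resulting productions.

T2 → 2; T1 → 1; T0 → 0; S → 0; P → 0; Q → 0; S → Q X0; X0 → Q X1; X1 → T2 P; S → T1 X2; X2 → T0 S; P → T2 Q; P → T1 X3; X3 → T1 P; Q → T1 T2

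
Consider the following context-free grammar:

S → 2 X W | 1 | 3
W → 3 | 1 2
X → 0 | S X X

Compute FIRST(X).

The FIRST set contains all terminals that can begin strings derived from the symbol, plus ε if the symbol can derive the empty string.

We compute FIRST(X) using the standard algorithm.
FIRST(S) = {1, 2, 3}
FIRST(W) = {1, 3}
FIRST(X) = {0, 1, 2, 3}
Therefore, FIRST(X) = {0, 1, 2, 3}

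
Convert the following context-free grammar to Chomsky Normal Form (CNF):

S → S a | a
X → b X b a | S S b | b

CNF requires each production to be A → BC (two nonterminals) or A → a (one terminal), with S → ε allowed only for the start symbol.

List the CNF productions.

TA → a; S → a; TB → b; X → b; S → S TA; X → TB X0; X0 → X X1; X1 → TB TA; X → S X2; X2 → S TB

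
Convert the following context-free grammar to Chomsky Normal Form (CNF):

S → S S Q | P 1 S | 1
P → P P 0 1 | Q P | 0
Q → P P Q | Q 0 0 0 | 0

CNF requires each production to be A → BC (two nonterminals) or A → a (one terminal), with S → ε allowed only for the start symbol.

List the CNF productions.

T1 → 1; S → 1; T0 → 0; P → 0; Q → 0; S → S X0; X0 → S Q; S → P X1; X1 → T1 S; P → P X2; X2 → P X3; X3 → T0 T1; P → Q P; Q → P X4; X4 → P Q; Q → Q X5; X5 → T0 X6; X6 → T0 T0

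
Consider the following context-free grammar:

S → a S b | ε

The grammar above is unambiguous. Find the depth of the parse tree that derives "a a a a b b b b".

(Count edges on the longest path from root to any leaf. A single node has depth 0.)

5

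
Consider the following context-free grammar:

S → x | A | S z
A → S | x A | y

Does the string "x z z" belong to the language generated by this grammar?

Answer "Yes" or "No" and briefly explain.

Yes - a valid derivation exists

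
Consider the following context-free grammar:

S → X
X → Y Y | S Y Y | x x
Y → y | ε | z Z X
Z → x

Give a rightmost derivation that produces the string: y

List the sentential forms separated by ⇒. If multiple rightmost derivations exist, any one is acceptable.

S ⇒ X ⇒ Y Y ⇒ Y y ⇒ y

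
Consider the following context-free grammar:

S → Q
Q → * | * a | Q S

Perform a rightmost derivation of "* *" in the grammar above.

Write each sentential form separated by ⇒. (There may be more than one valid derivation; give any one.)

S ⇒ Q ⇒ Q S ⇒ Q Q ⇒ Q * ⇒ * *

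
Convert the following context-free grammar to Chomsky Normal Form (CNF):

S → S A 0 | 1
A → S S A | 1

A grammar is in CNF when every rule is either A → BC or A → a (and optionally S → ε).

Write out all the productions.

T0 → 0; S → 1; A → 1; S → S X0; X0 → A T0; A → S X1; X1 → S A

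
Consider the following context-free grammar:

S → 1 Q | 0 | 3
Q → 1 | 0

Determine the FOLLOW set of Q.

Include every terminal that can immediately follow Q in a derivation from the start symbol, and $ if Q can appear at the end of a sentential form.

We compute FOLLOW(Q) using the standard algorithm.
FOLLOW(S) starts with {$}.
FIRST(Q) = {0, 1}
FIRST(S) = {0, 1, 3}
FOLLOW(Q) = {$}
FOLLOW(S) = {$}
Therefore, FOLLOW(Q) = {$}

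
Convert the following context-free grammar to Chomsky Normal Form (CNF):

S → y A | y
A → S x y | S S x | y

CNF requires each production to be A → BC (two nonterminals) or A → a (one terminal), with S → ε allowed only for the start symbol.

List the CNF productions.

TY → y; S → y; TX → x; A → y; S → TY A; A → S X0; X0 → TX TY; A → S X1; X1 → S TX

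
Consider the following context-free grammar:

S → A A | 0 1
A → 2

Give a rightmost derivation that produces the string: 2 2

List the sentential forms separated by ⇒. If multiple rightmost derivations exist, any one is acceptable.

S ⇒ A A ⇒ A 2 ⇒ 2 2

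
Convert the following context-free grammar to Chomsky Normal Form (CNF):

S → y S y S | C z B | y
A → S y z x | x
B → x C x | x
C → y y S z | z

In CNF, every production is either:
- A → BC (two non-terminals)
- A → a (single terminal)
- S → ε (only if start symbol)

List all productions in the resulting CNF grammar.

TY → y; TZ → z; S → y; TX → x; A → x; B → x; C → z; S → TY X0; X0 → S X1; X1 → TY S; S → C X2; X2 → TZ B; A → S X3; X3 → TY X4; X4 → TZ TX; B → TX X5; X5 → C TX; C → TY X6; X6 → TY X7; X7 → S TZ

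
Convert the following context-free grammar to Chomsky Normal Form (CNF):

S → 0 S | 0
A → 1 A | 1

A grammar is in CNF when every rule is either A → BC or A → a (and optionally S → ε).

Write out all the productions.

T0 → 0; S → 0; T1 → 1; A → 1; S → T0 S; A → T1 A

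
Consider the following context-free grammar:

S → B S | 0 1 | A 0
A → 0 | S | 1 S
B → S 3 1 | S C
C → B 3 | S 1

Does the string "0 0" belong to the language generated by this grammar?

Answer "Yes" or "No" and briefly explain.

Yes - a valid derivation exists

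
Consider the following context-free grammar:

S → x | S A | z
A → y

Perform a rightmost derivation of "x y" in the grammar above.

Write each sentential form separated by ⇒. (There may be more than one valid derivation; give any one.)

S ⇒ S A ⇒ S y ⇒ x y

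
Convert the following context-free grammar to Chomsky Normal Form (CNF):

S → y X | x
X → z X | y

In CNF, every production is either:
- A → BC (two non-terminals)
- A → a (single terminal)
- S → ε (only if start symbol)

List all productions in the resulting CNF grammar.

TY → y; S → x; TZ → z; X → y; S → TY X; X → TZ X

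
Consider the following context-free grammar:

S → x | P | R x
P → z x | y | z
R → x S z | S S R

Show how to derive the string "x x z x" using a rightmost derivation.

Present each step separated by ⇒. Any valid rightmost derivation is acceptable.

S ⇒ R x ⇒ x S z x ⇒ x x z x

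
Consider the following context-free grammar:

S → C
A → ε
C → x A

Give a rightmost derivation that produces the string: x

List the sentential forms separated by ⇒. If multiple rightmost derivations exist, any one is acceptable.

S ⇒ C ⇒ x A ⇒ x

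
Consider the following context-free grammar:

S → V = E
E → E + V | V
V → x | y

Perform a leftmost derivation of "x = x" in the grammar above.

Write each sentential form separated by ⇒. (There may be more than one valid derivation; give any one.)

S ⇒ V = E ⇒ x = E ⇒ x = V ⇒ x = x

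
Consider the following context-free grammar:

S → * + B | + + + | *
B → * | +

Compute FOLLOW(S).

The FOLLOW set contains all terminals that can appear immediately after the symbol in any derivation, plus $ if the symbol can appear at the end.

We compute FOLLOW(S) using the standard algorithm.
FOLLOW(S) starts with {$}.
FIRST(B) = {*, +}
FIRST(S) = {*, +}
FOLLOW(B) = {$}
FOLLOW(S) = {$}
Therefore, FOLLOW(S) = {$}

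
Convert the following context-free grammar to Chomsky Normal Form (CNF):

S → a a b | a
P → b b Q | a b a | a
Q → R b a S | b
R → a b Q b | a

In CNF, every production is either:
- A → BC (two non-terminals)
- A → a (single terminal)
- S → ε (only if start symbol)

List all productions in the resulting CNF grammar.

TA → a; TB → b; S → a; P → a; Q → b; R → a; S → TA X0; X0 → TA TB; P → TB X1; X1 → TB Q; P → TA X2; X2 → TB TA; Q → R X3; X3 → TB X4; X4 → TA S; R → TA X5; X5 → TB X6; X6 → Q TB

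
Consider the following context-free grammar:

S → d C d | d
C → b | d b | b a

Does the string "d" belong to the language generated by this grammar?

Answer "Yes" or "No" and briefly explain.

Yes - a valid derivation exists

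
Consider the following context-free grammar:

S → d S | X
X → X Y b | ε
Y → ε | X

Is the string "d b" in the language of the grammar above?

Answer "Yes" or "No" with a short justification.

Yes - a valid derivation exists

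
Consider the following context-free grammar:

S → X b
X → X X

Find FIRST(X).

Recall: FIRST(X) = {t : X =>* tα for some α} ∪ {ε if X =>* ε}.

We compute FIRST(X) using the standard algorithm.
FIRST(S) = {}
FIRST(X) = {}
Therefore, FIRST(X) = {}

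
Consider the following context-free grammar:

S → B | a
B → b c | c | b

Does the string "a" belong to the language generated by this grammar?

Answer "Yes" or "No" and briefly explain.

Yes - a valid derivation exists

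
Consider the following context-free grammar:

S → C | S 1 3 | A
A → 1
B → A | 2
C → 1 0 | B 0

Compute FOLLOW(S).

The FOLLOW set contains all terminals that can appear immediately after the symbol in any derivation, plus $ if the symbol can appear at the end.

We compute FOLLOW(S) using the standard algorithm.
FOLLOW(S) starts with {$}.
FIRST(A) = {1}
FIRST(B) = {1, 2}
FIRST(C) = {1, 2}
FIRST(S) = {1, 2}
FOLLOW(A) = {$, 0, 1}
FOLLOW(B) = {0}
FOLLOW(C) = {$, 1}
FOLLOW(S) = {$, 1}
Therefore, FOLLOW(S) = {$, 1}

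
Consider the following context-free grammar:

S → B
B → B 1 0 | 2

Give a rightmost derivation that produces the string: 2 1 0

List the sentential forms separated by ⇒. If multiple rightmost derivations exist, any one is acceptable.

S ⇒ B ⇒ B 1 0 ⇒ 2 1 0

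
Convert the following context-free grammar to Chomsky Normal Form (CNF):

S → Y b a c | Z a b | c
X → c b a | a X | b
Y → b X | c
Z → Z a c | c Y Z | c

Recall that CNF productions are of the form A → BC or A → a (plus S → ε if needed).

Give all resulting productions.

TB → b; TA → a; TC → c; S → c; X → b; Y → c; Z → c; S → Y X0; X0 → TB X1; X1 → TA TC; S → Z X2; X2 → TA TB; X → TC X3; X3 → TB TA; X → TA X; Y → TB X; Z → Z X4; X4 → TA TC; Z → TC X5; X5 → Y Z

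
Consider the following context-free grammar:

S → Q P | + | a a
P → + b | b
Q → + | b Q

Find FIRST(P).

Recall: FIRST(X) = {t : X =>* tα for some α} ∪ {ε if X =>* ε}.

We compute FIRST(P) using the standard algorithm.
FIRST(P) = {+, b}
FIRST(Q) = {+, b}
FIRST(S) = {+, a, b}
Therefore, FIRST(P) = {+, b}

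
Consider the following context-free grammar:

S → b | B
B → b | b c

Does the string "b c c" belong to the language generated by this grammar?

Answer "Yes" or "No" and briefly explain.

No - no valid derivation exists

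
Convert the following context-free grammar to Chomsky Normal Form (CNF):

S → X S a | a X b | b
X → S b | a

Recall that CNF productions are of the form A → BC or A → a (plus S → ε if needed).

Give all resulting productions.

TA → a; TB → b; S → b; X → a; S → X X0; X0 → S TA; S → TA X1; X1 → X TB; X → S TB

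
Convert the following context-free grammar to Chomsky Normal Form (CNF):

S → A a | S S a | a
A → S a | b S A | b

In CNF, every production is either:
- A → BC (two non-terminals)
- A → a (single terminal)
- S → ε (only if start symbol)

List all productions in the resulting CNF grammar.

TA → a; S → a; TB → b; A → b; S → A TA; S → S X0; X0 → S TA; A → S TA; A → TB X1; X1 → S A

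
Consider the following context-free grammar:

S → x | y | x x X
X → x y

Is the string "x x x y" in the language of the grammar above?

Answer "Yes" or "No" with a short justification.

Yes - a valid derivation exists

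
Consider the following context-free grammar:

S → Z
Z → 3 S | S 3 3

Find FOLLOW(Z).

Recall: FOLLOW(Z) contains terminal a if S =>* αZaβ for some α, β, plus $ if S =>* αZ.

We compute FOLLOW(Z) using the standard algorithm.
FOLLOW(S) starts with {$}.
FIRST(S) = {3}
FIRST(Z) = {3}
FOLLOW(S) = {$, 3}
FOLLOW(Z) = {$, 3}
Therefore, FOLLOW(Z) = {$, 3}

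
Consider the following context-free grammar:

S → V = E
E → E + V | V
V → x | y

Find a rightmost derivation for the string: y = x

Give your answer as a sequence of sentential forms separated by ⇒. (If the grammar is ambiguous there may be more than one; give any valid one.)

S ⇒ V = E ⇒ V = V ⇒ V = x ⇒ y = x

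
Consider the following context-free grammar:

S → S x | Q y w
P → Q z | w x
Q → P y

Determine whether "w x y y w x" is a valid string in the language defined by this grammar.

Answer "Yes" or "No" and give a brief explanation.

Yes - a valid derivation exists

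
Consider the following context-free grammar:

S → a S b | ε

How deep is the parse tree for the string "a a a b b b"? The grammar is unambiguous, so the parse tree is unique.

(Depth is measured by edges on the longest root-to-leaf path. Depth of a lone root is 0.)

4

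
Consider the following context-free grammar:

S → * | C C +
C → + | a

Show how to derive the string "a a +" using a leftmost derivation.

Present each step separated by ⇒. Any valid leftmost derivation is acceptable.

S ⇒ C C + ⇒ a C + ⇒ a a +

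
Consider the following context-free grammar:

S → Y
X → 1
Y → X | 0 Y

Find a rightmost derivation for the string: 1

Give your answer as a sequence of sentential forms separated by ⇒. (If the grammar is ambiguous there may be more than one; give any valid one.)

S ⇒ Y ⇒ X ⇒ 1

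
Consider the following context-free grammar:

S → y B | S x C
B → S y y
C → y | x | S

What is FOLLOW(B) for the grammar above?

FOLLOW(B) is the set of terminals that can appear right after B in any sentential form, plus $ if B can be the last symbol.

We compute FOLLOW(B) using the standard algorithm.
FOLLOW(S) starts with {$}.
FIRST(B) = {y}
FIRST(C) = {x, y}
FIRST(S) = {y}
FOLLOW(B) = {$, x, y}
FOLLOW(C) = {$, x, y}
FOLLOW(S) = {$, x, y}
Therefore, FOLLOW(B) = {$, x, y}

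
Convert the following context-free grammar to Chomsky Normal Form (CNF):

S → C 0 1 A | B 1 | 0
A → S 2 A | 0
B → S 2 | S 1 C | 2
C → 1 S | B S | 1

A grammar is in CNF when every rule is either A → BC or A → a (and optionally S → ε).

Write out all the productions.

T0 → 0; T1 → 1; S → 0; T2 → 2; A → 0; B → 2; C → 1; S → C X0; X0 → T0 X1; X1 → T1 A; S → B T1; A → S X2; X2 → T2 A; B → S T2; B → S X3; X3 → T1 C; C → T1 S; C → B S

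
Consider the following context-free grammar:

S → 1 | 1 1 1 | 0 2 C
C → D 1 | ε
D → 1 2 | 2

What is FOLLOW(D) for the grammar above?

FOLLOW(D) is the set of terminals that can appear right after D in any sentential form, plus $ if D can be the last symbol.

We compute FOLLOW(D) using the standard algorithm.
FOLLOW(S) starts with {$}.
FIRST(C) = {1, 2, ε}
FIRST(D) = {1, 2}
FIRST(S) = {0, 1}
FOLLOW(C) = {$}
FOLLOW(D) = {1}
FOLLOW(S) = {$}
Therefore, FOLLOW(D) = {1}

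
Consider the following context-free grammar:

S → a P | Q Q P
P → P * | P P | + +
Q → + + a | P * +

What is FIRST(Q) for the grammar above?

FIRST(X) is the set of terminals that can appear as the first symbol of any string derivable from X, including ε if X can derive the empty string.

We compute FIRST(Q) using the standard algorithm.
FIRST(P) = {+}
FIRST(Q) = {+}
FIRST(S) = {+, a}
Therefore, FIRST(Q) = {+}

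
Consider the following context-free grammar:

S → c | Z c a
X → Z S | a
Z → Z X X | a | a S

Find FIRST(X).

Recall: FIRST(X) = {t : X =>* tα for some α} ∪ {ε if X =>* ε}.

We compute FIRST(X) using the standard algorithm.
FIRST(S) = {a, c}
FIRST(X) = {a}
FIRST(Z) = {a}
Therefore, FIRST(X) = {a}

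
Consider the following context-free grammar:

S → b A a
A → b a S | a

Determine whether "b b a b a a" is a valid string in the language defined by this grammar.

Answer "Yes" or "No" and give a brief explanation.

No - no valid derivation exists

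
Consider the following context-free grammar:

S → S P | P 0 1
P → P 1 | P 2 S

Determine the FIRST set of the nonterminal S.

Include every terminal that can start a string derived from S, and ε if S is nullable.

We compute FIRST(S) using the standard algorithm.
FIRST(P) = {}
FIRST(S) = {}
Therefore, FIRST(S) = {}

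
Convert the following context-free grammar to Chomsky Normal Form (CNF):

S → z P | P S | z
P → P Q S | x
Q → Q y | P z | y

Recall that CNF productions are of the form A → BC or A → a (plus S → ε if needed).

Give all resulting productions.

TZ → z; S → z; P → x; TY → y; Q → y; S → TZ P; S → P S; P → P X0; X0 → Q S; Q → Q TY; Q → P TZ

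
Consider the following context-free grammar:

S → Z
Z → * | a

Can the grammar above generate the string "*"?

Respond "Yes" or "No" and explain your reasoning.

Yes - a valid derivation exists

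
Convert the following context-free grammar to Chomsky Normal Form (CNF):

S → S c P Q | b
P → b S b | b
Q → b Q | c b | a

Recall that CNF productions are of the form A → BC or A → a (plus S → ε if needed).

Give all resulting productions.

TC → c; S → b; TB → b; P → b; Q → a; S → S X0; X0 → TC X1; X1 → P Q; P → TB X2; X2 → S TB; Q → TB Q; Q → TC TB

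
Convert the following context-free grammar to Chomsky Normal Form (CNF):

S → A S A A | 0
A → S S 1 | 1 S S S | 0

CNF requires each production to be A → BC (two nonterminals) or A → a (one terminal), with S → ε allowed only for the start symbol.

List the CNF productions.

S → 0; T1 → 1; A → 0; S → A X0; X0 → S X1; X1 → A A; A → S X2; X2 → S T1; A → T1 X3; X3 → S X4; X4 → S S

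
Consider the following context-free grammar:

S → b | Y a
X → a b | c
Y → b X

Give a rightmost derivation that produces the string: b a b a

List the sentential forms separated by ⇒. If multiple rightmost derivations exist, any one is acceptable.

S ⇒ Y a ⇒ b X a ⇒ b a b a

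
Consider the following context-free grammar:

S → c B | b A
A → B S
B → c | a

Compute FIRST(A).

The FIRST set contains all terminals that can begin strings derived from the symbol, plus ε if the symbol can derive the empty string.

We compute FIRST(A) using the standard algorithm.
FIRST(A) = {a, c}
FIRST(B) = {a, c}
FIRST(S) = {b, c}
Therefore, FIRST(A) = {a, c}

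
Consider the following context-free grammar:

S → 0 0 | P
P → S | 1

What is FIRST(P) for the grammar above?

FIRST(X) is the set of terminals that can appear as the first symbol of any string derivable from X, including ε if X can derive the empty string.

We compute FIRST(P) using the standard algorithm.
FIRST(P) = {0, 1}
FIRST(S) = {0, 1}
Therefore, FIRST(P) = {0, 1}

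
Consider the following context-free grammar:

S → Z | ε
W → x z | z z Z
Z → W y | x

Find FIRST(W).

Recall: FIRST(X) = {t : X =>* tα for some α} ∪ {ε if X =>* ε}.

We compute FIRST(W) using the standard algorithm.
FIRST(S) = {x, z, ε}
FIRST(W) = {x, z}
FIRST(Z) = {x, z}
Therefore, FIRST(W) = {x, z}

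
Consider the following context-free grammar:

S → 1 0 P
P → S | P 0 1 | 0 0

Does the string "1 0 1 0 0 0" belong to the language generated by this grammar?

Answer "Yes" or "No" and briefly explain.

Yes - a valid derivation exists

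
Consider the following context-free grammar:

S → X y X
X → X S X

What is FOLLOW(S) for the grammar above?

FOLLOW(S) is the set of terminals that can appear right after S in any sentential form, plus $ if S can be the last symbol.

We compute FOLLOW(S) using the standard algorithm.
FOLLOW(S) starts with {$}.
FIRST(S) = {}
FIRST(X) = {}
FOLLOW(S) = {$}
FOLLOW(X) = {$, y}
Therefore, FOLLOW(S) = {$}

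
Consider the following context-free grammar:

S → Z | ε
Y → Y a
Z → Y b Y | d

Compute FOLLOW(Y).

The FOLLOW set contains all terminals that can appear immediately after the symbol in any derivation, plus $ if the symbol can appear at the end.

We compute FOLLOW(Y) using the standard algorithm.
FOLLOW(S) starts with {$}.
FIRST(S) = {d, ε}
FIRST(Y) = {}
FIRST(Z) = {d}
FOLLOW(S) = {$}
FOLLOW(Y) = {$, a, b}
FOLLOW(Z) = {$}
Therefore, FOLLOW(Y) = {$, a, b}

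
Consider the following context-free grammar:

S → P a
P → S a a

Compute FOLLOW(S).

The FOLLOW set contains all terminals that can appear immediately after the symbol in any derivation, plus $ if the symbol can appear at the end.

We compute FOLLOW(S) using the standard algorithm.
FOLLOW(S) starts with {$}.
FIRST(P) = {}
FIRST(S) = {}
FOLLOW(P) = {a}
FOLLOW(S) = {$, a}
Therefore, FOLLOW(S) = {$, a}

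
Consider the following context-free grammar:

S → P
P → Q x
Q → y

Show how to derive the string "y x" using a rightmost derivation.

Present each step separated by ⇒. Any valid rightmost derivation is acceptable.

S ⇒ P ⇒ Q x ⇒ y x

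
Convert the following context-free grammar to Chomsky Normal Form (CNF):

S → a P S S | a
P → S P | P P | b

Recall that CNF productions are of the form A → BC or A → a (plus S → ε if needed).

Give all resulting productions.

TA → a; S → a; P → b; S → TA X0; X0 → P X1; X1 → S S; P → S P; P → P P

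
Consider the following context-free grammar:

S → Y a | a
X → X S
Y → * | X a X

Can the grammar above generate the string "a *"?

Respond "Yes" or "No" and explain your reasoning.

No - no valid derivation exists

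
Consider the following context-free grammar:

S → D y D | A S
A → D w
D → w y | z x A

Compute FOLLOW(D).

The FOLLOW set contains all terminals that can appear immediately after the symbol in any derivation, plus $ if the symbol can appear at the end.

We compute FOLLOW(D) using the standard algorithm.
FOLLOW(S) starts with {$}.
FIRST(A) = {w, z}
FIRST(D) = {w, z}
FIRST(S) = {w, z}
FOLLOW(A) = {$, w, y, z}
FOLLOW(D) = {$, w, y}
FOLLOW(S) = {$}
Therefore, FOLLOW(D) = {$, w, y}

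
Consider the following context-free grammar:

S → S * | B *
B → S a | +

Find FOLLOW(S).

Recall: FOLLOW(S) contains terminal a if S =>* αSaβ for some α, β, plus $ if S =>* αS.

We compute FOLLOW(S) using the standard algorithm.
FOLLOW(S) starts with {$}.
FIRST(B) = {+}
FIRST(S) = {+}
FOLLOW(B) = {*}
FOLLOW(S) = {$, *, a}
Therefore, FOLLOW(S) = {$, *, a}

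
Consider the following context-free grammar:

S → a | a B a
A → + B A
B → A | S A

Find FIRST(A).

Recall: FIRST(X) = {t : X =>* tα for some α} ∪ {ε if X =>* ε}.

We compute FIRST(A) using the standard algorithm.
FIRST(A) = {+}
FIRST(B) = {+, a}
FIRST(S) = {a}
Therefore, FIRST(A) = {+}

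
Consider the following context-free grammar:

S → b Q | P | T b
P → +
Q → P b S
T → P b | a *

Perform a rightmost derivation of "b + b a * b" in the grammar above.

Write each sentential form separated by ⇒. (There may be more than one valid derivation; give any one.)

S ⇒ b Q ⇒ b P b S ⇒ b P b T b ⇒ b P b a * b ⇒ b + b a * b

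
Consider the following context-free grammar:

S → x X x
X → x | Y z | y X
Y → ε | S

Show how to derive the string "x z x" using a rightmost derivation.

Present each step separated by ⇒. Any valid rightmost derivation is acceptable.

S ⇒ x X x ⇒ x Y z x ⇒ x z x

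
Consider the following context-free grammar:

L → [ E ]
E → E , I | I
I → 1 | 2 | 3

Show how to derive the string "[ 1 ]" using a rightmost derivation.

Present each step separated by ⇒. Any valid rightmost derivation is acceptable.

L ⇒ [ E ] ⇒ [ I ] ⇒ [ 1 ]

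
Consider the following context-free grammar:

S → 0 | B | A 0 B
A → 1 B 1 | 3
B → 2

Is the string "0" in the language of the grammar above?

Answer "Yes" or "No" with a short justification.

Yes - a valid derivation exists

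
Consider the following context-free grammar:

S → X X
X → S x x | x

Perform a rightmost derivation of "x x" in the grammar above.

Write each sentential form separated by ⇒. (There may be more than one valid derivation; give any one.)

S ⇒ X X ⇒ X x ⇒ x x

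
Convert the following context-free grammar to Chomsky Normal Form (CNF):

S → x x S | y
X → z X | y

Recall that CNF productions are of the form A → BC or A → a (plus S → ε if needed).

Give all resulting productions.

TX → x; S → y; TZ → z; X → y; S → TX X0; X0 → TX S; X → TZ X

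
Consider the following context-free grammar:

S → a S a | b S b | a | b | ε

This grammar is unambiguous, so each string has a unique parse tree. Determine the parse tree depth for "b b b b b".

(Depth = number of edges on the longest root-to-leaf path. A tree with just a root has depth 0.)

3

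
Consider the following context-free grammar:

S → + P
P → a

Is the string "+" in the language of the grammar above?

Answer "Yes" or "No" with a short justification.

No - no valid derivation exists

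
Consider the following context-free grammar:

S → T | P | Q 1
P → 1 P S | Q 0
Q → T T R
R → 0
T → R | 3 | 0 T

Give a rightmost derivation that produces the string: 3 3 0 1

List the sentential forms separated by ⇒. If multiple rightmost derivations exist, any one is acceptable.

S ⇒ Q 1 ⇒ T T R 1 ⇒ T T 0 1 ⇒ T 3 0 1 ⇒ 3 3 0 1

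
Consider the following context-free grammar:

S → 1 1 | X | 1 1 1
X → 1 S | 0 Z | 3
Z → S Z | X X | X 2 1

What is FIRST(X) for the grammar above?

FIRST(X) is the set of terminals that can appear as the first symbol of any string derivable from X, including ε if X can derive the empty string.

We compute FIRST(X) using the standard algorithm.
FIRST(S) = {0, 1, 3}
FIRST(X) = {0, 1, 3}
FIRST(Z) = {0, 1, 3}
Therefore, FIRST(X) = {0, 1, 3}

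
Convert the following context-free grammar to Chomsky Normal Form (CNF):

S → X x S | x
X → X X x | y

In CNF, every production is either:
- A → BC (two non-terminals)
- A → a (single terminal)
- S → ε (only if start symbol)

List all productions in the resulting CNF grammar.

TX → x; S → x; X → y; S → X X0; X0 → TX S; X → X X1; X1 → X TX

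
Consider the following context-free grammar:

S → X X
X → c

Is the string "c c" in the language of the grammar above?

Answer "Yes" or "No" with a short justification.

Yes - a valid derivation exists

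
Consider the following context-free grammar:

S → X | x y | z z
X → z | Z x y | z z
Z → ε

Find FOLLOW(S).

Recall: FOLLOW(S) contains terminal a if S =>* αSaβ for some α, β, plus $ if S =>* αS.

We compute FOLLOW(S) using the standard algorithm.
FOLLOW(S) starts with {$}.
FIRST(S) = {x, z}
FIRST(X) = {x, z}
FIRST(Z) = {ε}
FOLLOW(S) = {$}
FOLLOW(X) = {$}
FOLLOW(Z) = {x}
Therefore, FOLLOW(S) = {$}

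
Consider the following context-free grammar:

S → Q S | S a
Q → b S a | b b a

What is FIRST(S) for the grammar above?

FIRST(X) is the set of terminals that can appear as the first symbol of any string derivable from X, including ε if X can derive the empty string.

We compute FIRST(S) using the standard algorithm.
FIRST(Q) = {b}
FIRST(S) = {b}
Therefore, FIRST(S) = {b}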